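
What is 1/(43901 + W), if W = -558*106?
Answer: -1/15247 ≈ -6.5587e-5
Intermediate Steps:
W = -59148
1/(43901 + W) = 1/(43901 - 59148) = 1/(-15247) = -1/15247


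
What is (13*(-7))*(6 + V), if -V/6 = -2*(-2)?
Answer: 1638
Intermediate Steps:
V = -24 (V = -(-12)*(-2) = -6*4 = -24)
(13*(-7))*(6 + V) = (13*(-7))*(6 - 24) = -91*(-18) = 1638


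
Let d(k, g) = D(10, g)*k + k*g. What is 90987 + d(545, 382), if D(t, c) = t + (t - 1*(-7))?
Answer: 313892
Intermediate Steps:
D(t, c) = 7 + 2*t (D(t, c) = t + (t + 7) = t + (7 + t) = 7 + 2*t)
d(k, g) = 27*k + g*k (d(k, g) = (7 + 2*10)*k + k*g = (7 + 20)*k + g*k = 27*k + g*k)
90987 + d(545, 382) = 90987 + 545*(27 + 382) = 90987 + 545*409 = 90987 + 222905 = 313892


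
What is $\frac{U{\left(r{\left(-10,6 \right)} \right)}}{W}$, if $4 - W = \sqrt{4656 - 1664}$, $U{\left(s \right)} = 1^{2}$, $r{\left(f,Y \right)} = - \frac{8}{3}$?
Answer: $- \frac{1}{744} - \frac{\sqrt{187}}{744} \approx -0.019724$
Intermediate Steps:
$r{\left(f,Y \right)} = - \frac{8}{3}$ ($r{\left(f,Y \right)} = \left(-8\right) \frac{1}{3} = - \frac{8}{3}$)
$U{\left(s \right)} = 1$
$W = 4 - 4 \sqrt{187}$ ($W = 4 - \sqrt{4656 - 1664} = 4 - \sqrt{2992} = 4 - 4 \sqrt{187} \approx -50.699$)
$\frac{U{\left(r{\left(-10,6 \right)} \right)}}{W} = 1 \frac{1}{4 - 4 \sqrt{187}} = \frac{1}{4 - 4 \sqrt{187}}$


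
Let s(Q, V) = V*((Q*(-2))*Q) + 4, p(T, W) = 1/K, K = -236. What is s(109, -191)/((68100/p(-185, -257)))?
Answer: -2269273/8035800 ≈ -0.28240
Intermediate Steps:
p(T, W) = -1/236 (p(T, W) = 1/(-236) = -1/236)
s(Q, V) = 4 - 2*V*Q**2 (s(Q, V) = V*((-2*Q)*Q) + 4 = V*(-2*Q**2) + 4 = -2*V*Q**2 + 4 = 4 - 2*V*Q**2)
s(109, -191)/((68100/p(-185, -257))) = (4 - 2*(-191)*109**2)/((68100/(-1/236))) = (4 - 2*(-191)*11881)/((68100*(-236))) = (4 + 4538542)/(-16071600) = 4538546*(-1/16071600) = -2269273/8035800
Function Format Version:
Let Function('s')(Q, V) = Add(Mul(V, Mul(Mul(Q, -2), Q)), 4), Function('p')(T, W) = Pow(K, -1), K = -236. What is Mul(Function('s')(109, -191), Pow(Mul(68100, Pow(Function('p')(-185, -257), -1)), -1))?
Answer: Rational(-2269273, 8035800) ≈ -0.28240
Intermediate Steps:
Function('p')(T, W) = Rational(-1, 236) (Function('p')(T, W) = Pow(-236, -1) = Rational(-1, 236))
Function('s')(Q, V) = Add(4, Mul(-2, V, Pow(Q, 2))) (Function('s')(Q, V) = Add(Mul(V, Mul(Mul(-2, Q), Q)), 4) = Add(Mul(V, Mul(-2, Pow(Q, 2))), 4) = Add(Mul(-2, V, Pow(Q, 2)), 4) = Add(4, Mul(-2, V, Pow(Q, 2))))
Mul(Function('s')(109, -191), Pow(Mul(68100, Pow(Function('p')(-185, -257), -1)), -1)) = Mul(Add(4, Mul(-2, -191, Pow(109, 2))), Pow(Mul(68100, Pow(Rational(-1, 236), -1)), -1)) = Mul(Add(4, Mul(-2, -191, 11881)), Pow(Mul(68100, -236), -1)) = Mul(Add(4, 4538542), Pow(-16071600, -1)) = Mul(4538546, Rational(-1, 16071600)) = Rational(-2269273, 8035800)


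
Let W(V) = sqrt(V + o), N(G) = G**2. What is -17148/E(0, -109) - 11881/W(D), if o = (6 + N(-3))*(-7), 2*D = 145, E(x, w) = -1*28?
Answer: 4287/7 + 11881*I*sqrt(130)/65 ≈ 612.43 + 2084.1*I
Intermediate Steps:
E(x, w) = -28
D = 145/2 (D = (1/2)*145 = 145/2 ≈ 72.500)
o = -105 (o = (6 + (-3)**2)*(-7) = (6 + 9)*(-7) = 15*(-7) = -105)
W(V) = sqrt(-105 + V) (W(V) = sqrt(V - 105) = sqrt(-105 + V))
-17148/E(0, -109) - 11881/W(D) = -17148/(-28) - 11881/sqrt(-105 + 145/2) = -17148*(-1/28) - 11881*(-I*sqrt(130)/65) = 4287/7 - 11881*(-I*sqrt(130)/65) = 4287/7 - (-11881)*I*sqrt(130)/65 = 4287/7 + 11881*I*sqrt(130)/65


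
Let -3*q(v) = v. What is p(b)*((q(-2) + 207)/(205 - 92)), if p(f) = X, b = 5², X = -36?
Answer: -7476/113 ≈ -66.159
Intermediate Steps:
q(v) = -v/3
b = 25
p(f) = -36
p(b)*((q(-2) + 207)/(205 - 92)) = -36*(-⅓*(-2) + 207)/(205 - 92) = -36*(⅔ + 207)/113 = -7476/113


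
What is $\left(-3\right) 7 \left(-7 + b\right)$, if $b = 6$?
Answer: $21$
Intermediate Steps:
$\left(-3\right) 7 \left(-7 + b\right) = \left(-3\right) 7 \left(-7 + 6\right) = \left(-21\right) \left(-1\right) = 21$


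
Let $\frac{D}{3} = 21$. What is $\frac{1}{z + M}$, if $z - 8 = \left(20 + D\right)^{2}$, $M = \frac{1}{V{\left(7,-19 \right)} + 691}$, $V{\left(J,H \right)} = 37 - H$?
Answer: $\frac{747}{5152060} \approx 0.00014499$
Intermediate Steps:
$D = 63$ ($D = 3 \cdot 21 = 63$)
$M = \frac{1}{747}$ ($M = \frac{1}{\left(37 - -19\right) + 691} = \frac{1}{\left(37 + 19\right) + 691} = \frac{1}{56 + 691} = \frac{1}{747} \approx 0.0013387$)
$z = 6897$ ($z = 8 + \left(20 + 63\right)^{2} = 8 + 83^{2} = 8 + 6889 = 6897$)
$\frac{1}{z + M} = \frac{1}{6897 + \frac{1}{747}} = \frac{1}{\frac{5152060}{747}} = \frac{747}{5152060}$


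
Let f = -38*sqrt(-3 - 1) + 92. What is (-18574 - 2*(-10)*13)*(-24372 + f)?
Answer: 444663920 + 1391864*I ≈ 4.4466e+8 + 1.3919e+6*I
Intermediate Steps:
f = 92 - 76*I (f = -76*I + 92 = 92 - 76*I ≈ 92.0 - 76.0*I)
(-18574 - 2*(-10)*13)*(-24372 + f) = (-18574 - 2*(-10)*13)*(-24372 + (92 - 76*I)) = (-18574 + 20*13)*(-24280 - 76*I) = (-18574 + 260)*(-24280 - 76*I) = -18314*(-24280 - 76*I) = 444663920 + 1391864*I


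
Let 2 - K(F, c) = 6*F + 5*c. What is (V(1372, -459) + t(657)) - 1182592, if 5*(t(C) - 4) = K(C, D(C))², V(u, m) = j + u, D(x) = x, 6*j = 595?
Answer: 55554049/6 ≈ 9.2590e+6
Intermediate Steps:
j = 595/6 (j = (⅙)*595 = 595/6 ≈ 99.167)
K(F, c) = 2 - 6*F - 5*c (K(F, c) = 2 - (6*F + 5*c) = 2 - (5*c + 6*F) = 2 + (-6*F - 5*c) = 2 - 6*F - 5*c)
V(u, m) = 595/6 + u
t(C) = 4 + (2 - 11*C)²/5 (t(C) = 4 + (2 - 6*C - 5*C)²/5 = 4 + (2 - 11*C)²/5)
(V(1372, -459) + t(657)) - 1182592 = ((595/6 + 1372) + (4 + (-2 + 11*657)²/5)) - 1182592 = (8827/6 + (4 + (-2 + 7227)²/5)) - 1182592 = (8827/6 + (4 + (⅕)*7225²)) - 1182592 = (8827/6 + (4 + (⅕)*52200625)) - 1182592 = (8827/6 + (4 + 10440125)) - 1182592 = (8827/6 + 10440129) - 1182592 = 62649601/6 - 1182592 = 55554049/6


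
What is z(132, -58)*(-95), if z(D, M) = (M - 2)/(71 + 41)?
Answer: 1425/28 ≈ 50.893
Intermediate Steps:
z(D, M) = -1/56 + M/112 (z(D, M) = (-2 + M)/112 = (-2 + M)*(1/112) = -1/56 + M/112)
z(132, -58)*(-95) = (-1/56 + (1/112)*(-58))*(-95) = (-1/56 - 29/56)*(-95) = -15/28*(-95) = 1425/28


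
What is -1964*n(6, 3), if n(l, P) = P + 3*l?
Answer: -41244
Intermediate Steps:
-1964*n(6, 3) = -1964*(3 + 3*6) = -1964*(3 + 18) = -1964*21 = -41244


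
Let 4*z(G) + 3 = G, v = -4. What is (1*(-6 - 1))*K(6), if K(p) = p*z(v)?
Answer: 147/2 ≈ 73.500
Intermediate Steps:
z(G) = -¾ + G/4
K(p) = -7*p/4 (K(p) = p*(-¾ + (¼)*(-4)) = p*(-¾ - 1) = p*(-7/4) = -7*p/4)
(1*(-6 - 1))*K(6) = (1*(-6 - 1))*(-7/4*6) = (1*(-7))*(-21/2) = -7*(-21/2) = 147/2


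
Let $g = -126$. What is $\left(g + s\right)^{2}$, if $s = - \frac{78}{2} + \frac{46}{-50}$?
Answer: $\frac{17205904}{625} \approx 27529.0$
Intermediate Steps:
$s = - \frac{998}{25}$ ($s = \left(-78\right) \frac{1}{2} + 46 \left(- \frac{1}{50}\right) = -39 - \frac{23}{25} = - \frac{998}{25} \approx -39.92$)
$\left(g + s\right)^{2} = \left(-126 - \frac{998}{25}\right)^{2} = \left(- \frac{4148}{25}\right)^{2} = \frac{17205904}{625}$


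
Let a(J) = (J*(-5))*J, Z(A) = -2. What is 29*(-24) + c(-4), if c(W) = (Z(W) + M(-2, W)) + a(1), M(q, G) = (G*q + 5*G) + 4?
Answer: -711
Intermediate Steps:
a(J) = -5*J² (a(J) = (-5*J)*J = -5*J²)
M(q, G) = 4 + 5*G + G*q (M(q, G) = (5*G + G*q) + 4 = 4 + 5*G + G*q)
c(W) = -3 + 3*W (c(W) = (-2 + (4 + 5*W + W*(-2))) - 5*1² = (-2 + (4 + 5*W - 2*W)) - 5*1 = (-2 + (4 + 3*W)) - 5 = (2 + 3*W) - 5 = -3 + 3*W)
29*(-24) + c(-4) = 29*(-24) + (-3 + 3*(-4)) = -696 + (-3 - 12) = -696 - 15 = -711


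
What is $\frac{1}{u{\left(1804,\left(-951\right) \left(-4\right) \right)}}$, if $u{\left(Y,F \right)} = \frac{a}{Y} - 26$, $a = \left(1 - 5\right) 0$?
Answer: $- \frac{1}{26} \approx -0.038462$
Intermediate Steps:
$a = 0$ ($a = \left(-4\right) 0 = 0$)
$u{\left(Y,F \right)} = -26$ ($u{\left(Y,F \right)} = \frac{1}{Y} 0 - 26 = 0 - 26 = -26$)
$\frac{1}{u{\left(1804,\left(-951\right) \left(-4\right) \right)}} = \frac{1}{-26} = - \frac{1}{26}$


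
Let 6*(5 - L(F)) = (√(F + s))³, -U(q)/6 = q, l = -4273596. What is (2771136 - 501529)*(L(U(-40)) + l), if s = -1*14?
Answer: -9699372048737 - 256465591*√226/3 ≈ -9.7007e+12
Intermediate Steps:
s = -14
U(q) = -6*q
L(F) = 5 - (-14 + F)^(3/2)/6 (L(F) = 5 - (F - 14)^(3/2)/6 = 5 - (-14 + F)^(3/2)/6)
(2771136 - 501529)*(L(U(-40)) + l) = (2771136 - 501529)*((5 - (-14 - 6*(-40))^(3/2)/6) - 4273596) = 2269607*((5 - (-14 + 240)^(3/2)/6) - 4273596) = 2269607*((5 - 113*√226/3) - 4273596) = 2269607*(-4273591 - 113*√226/3) = -9699372048737 - 256465591*√226/3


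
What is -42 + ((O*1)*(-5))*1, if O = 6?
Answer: -72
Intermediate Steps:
-42 + ((O*1)*(-5))*1 = -42 + ((6*1)*(-5))*1 = -42 + (6*(-5))*1 = -42 - 30*1 = -42 - 30 = -72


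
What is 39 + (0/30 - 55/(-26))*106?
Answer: 3422/13 ≈ 263.23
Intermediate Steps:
39 + (0/30 - 55/(-26))*106 = 39 + (0*(1/30) - 55*(-1/26))*106 = 39 + (0 + 55/26)*106 = 39 + (55/26)*106 = 39 + 2915/13 = 3422/13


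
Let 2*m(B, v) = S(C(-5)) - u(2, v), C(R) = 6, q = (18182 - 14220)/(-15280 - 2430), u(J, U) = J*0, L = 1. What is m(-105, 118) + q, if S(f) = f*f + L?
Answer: 46239/2530 ≈ 18.276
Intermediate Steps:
u(J, U) = 0
q = -283/1265 (q = 3962/(-17710) = 3962*(-1/17710) = -283/1265 ≈ -0.22372)
S(f) = 1 + f² (S(f) = f*f + 1 = f² + 1 = 1 + f²)
m(B, v) = 37/2 (m(B, v) = ((1 + 6²) - 1*0)/2 = ((1 + 36) + 0)/2 = (37 + 0)/2 = (½)*37 = 37/2)
m(-105, 118) + q = 37/2 - 283/1265 = 46239/2530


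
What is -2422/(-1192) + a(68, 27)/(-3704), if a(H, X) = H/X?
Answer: 15133645/7450596 ≈ 2.0312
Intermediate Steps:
-2422/(-1192) + a(68, 27)/(-3704) = -2422/(-1192) + (68/27)/(-3704) = -2422*(-1/1192) + (68*(1/27))*(-1/3704) = 1211/596 + (68/27)*(-1/3704) = 1211/596 - 17/25002 = 15133645/7450596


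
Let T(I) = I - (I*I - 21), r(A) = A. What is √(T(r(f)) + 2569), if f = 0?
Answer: √2590 ≈ 50.892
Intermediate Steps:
T(I) = 21 + I - I² (T(I) = I - (I² - 21) = I - (-21 + I²) = I + (21 - I²) = 21 + I - I²)
√(T(r(f)) + 2569) = √((21 + 0 - 1*0²) + 2569) = √((21 + 0 - 1*0) + 2569) = √((21 + 0 + 0) + 2569) = √(21 + 2569) = √2590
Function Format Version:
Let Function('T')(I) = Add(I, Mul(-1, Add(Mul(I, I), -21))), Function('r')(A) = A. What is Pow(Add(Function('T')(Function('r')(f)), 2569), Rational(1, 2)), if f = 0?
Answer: Pow(2590, Rational(1, 2)) ≈ 50.892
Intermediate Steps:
Function('T')(I) = Add(21, I, Mul(-1, Pow(I, 2))) (Function('T')(I) = Add(I, Mul(-1, Add(Pow(I, 2), -21))) = Add(I, Mul(-1, Add(-21, Pow(I, 2)))) = Add(I, Add(21, Mul(-1, Pow(I, 2)))) = Add(21, I, Mul(-1, Pow(I, 2))))
Pow(Add(Function('T')(Function('r')(f)), 2569), Rational(1, 2)) = Pow(Add(Add(21, 0, Mul(-1, Pow(0, 2))), 2569), Rational(1, 2)) = Pow(Add(Add(21, 0, Mul(-1, 0)), 2569), Rational(1, 2)) = Pow(Add(Add(21, 0, 0), 2569), Rational(1, 2)) = Pow(Add(21, 2569), Rational(1, 2)) = Pow(2590, Rational(1, 2))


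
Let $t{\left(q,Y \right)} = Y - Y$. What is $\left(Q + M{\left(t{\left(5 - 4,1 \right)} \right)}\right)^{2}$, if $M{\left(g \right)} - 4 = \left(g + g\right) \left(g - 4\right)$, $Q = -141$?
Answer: $18769$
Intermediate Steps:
$t{\left(q,Y \right)} = 0$
$M{\left(g \right)} = 4 + 2 g \left(-4 + g\right)$ ($M{\left(g \right)} = 4 + \left(g + g\right) \left(g - 4\right) = 4 + 2 g \left(-4 + g\right)$)
$\left(Q + M{\left(t{\left(5 - 4,1 \right)} \right)}\right)^{2} = \left(-141 + \left(4 - 0 + 2 \cdot 0^{2}\right)\right)^{2} = \left(-141 + \left(4 + 0 + 2 \cdot 0\right)\right)^{2} = \left(-141 + \left(4 + 0 + 0\right)\right)^{2} = \left(-141 + 4\right)^{2} = \left(-137\right)^{2} = 18769$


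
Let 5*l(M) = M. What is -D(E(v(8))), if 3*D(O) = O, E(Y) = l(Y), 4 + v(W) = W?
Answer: -4/15 ≈ -0.26667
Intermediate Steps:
l(M) = M/5
v(W) = -4 + W
E(Y) = Y/5
D(O) = O/3
-D(E(v(8))) = -(-4 + 8)/5/3 = -(⅕)*4/3 = -4/(3*5) = -1*4/15 = -4/15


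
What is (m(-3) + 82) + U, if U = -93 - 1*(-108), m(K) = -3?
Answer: 94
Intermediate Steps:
U = 15 (U = -93 + 108 = 15)
(m(-3) + 82) + U = (-3 + 82) + 15 = 79 + 15 = 94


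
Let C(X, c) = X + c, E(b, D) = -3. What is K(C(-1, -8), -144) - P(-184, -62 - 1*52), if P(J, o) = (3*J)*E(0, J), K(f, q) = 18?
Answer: -1638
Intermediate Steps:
P(J, o) = -9*J (P(J, o) = (3*J)*(-3) = -9*J)
K(C(-1, -8), -144) - P(-184, -62 - 1*52) = 18 - (-9)*(-184) = 18 - 1*1656 = 18 - 1656 = -1638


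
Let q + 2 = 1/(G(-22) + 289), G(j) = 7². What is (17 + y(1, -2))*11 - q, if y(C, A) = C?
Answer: 67599/338 ≈ 200.00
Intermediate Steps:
G(j) = 49
q = -675/338 (q = -2 + 1/(49 + 289) = -2 + 1/338 = -675/338 ≈ -1.9970)
(17 + y(1, -2))*11 - q = (17 + 1)*11 - 1*(-675/338) = 18*11 + 675/338 = 198 + 675/338 = 67599/338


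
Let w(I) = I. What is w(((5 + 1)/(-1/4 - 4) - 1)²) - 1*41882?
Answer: -12102217/289 ≈ -41876.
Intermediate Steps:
w(((5 + 1)/(-1/4 - 4) - 1)²) - 1*41882 = ((5 + 1)/(-1/4 - 4) - 1)² - 1*41882 = (6/(-1*¼ - 4) - 1)² - 41882 = (6/(-¼ - 4) - 1)² - 41882 = (6/(-17/4) - 1)² - 41882 = (6*(-4/17) - 1)² - 41882 = (-24/17 - 1)² - 41882 = (-41/17)² - 41882 = 1681/289 - 41882 = -12102217/289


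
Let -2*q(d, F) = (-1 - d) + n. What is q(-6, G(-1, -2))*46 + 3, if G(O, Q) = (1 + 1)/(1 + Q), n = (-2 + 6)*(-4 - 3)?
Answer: 532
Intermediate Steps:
n = -28 (n = 4*(-7) = -28)
G(O, Q) = 2/(1 + Q)
q(d, F) = 29/2 + d/2 (q(d, F) = -((-1 - d) - 28)/2 = -(-29 - d)/2 = 29/2 + d/2)
q(-6, G(-1, -2))*46 + 3 = (29/2 + (½)*(-6))*46 + 3 = (29/2 - 3)*46 + 3 = (23/2)*46 + 3 = 529 + 3 = 532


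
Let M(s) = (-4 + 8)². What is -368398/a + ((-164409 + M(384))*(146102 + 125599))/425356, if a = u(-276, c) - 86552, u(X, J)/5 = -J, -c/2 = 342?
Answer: -928248951157097/8840173748 ≈ -1.0500e+5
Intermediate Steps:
c = -684 (c = -2*342 = -684)
u(X, J) = -5*J (u(X, J) = 5*(-J) = -5*J)
M(s) = 16 (M(s) = 4² = 16)
a = -83132 (a = -5*(-684) - 86552 = 3420 - 86552 = -83132)
-368398/a + ((-164409 + M(384))*(146102 + 125599))/425356 = -368398/(-83132) + ((-164409 + 16)*(146102 + 125599))/425356 = -368398*(-1/83132) - 164393*271701*(1/425356) = 184199/41566 - 44665742493*1/425356 = 184199/41566 - 44665742493/425356 = -928248951157097/8840173748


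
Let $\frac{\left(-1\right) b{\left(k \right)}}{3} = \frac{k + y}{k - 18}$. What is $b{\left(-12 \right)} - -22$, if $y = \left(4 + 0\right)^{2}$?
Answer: $\frac{112}{5} \approx 22.4$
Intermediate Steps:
$y = 16$ ($y = 4^{2} = 16$)
$b{\left(k \right)} = - \frac{3 \left(16 + k\right)}{-18 + k}$ ($b{\left(k \right)} = - 3 \frac{k + 16}{k - 18} = - 3 \frac{16 + k}{-18 + k} = - \frac{3 \left(16 + k\right)}{-18 + k}$)
$b{\left(-12 \right)} - -22 = \frac{3 \left(-16 - -12\right)}{-18 - 12} - -22 = \frac{3 \left(-16 + 12\right)}{-30} + \left(-8 + 30\right) = 3 \left(- \frac{1}{30}\right) \left(-4\right) + 22 = \frac{2}{5} + 22 = \frac{112}{5}$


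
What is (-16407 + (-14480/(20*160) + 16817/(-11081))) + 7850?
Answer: -3795483021/443240 ≈ -8563.0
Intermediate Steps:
(-16407 + (-14480/(20*160) + 16817/(-11081))) + 7850 = (-16407 + (-14480/3200 + 16817*(-1/11081))) + 7850 = (-16407 + (-14480*1/3200 - 16817/11081)) + 7850 = (-16407 + (-181/40 - 16817/11081)) + 7850 = (-16407 - 2678341/443240) + 7850 = -7274917021/443240 + 7850 = -3795483021/443240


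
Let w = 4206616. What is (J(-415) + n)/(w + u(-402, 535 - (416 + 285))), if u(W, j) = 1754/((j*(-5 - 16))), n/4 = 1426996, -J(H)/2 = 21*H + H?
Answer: 9980843292/7332132565 ≈ 1.3612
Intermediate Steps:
J(H) = -44*H (J(H) = -2*(21*H + H) = -44*H)
n = 5707984 (n = 4*1426996 = 5707984)
u(W, j) = -1754/(21*j) (u(W, j) = 1754/((j*(-21))) = 1754/((-21*j)) = 1754*(-1/(21*j)) = -1754/(21*j))
(J(-415) + n)/(w + u(-402, 535 - (416 + 285))) = (-44*(-415) + 5707984)/(4206616 - 1754/(21*(535 - (416 + 285)))) = (18260 + 5707984)/(4206616 - 1754/(21*(535 - 1*701))) = 5726244/(4206616 - 1754/(21*(535 - 701))) = 5726244/(4206616 - 1754/21/(-166)) = 5726244/(4206616 - 1754/21*(-1/166)) = 5726244/(4206616 + 877/1743) = 5726244/(7332132565/1743) = 5726244*(1743/7332132565) = 9980843292/7332132565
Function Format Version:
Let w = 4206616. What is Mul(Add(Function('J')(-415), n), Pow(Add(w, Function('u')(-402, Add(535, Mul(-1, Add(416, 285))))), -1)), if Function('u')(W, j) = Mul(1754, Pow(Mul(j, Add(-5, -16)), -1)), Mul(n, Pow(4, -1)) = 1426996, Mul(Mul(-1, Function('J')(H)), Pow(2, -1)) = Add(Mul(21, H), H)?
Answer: Rational(9980843292, 7332132565) ≈ 1.3612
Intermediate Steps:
Function('J')(H) = Mul(-44, H) (Function('J')(H) = Mul(-2, Add(Mul(21, H), H)) = Mul(-2, Mul(22, H)) = Mul(-44, H))
n = 5707984 (n = Mul(4, 1426996) = 5707984)
Function('u')(W, j) = Mul(Rational(-1754, 21), Pow(j, -1)) (Function('u')(W, j) = Mul(1754, Pow(Mul(j, -21), -1)) = Mul(1754, Pow(Mul(-21, j), -1)) = Mul(1754, Mul(Rational(-1, 21), Pow(j, -1))) = Mul(Rational(-1754, 21), Pow(j, -1)))
Mul(Add(Function('J')(-415), n), Pow(Add(w, Function('u')(-402, Add(535, Mul(-1, Add(416, 285))))), -1)) = Mul(Add(Mul(-44, -415), 5707984), Pow(Add(4206616, Mul(Rational(-1754, 21), Pow(Add(535, Mul(-1, Add(416, 285))), -1))), -1)) = Mul(Add(18260, 5707984), Pow(Add(4206616, Mul(Rational(-1754, 21), Pow(Add(535, Mul(-1, 701)), -1))), -1)) = Mul(5726244, Pow(Add(4206616, Mul(Rational(-1754, 21), Pow(Add(535, -701), -1))), -1)) = Mul(5726244, Pow(Add(4206616, Mul(Rational(-1754, 21), Pow(-166, -1))), -1)) = Mul(5726244, Pow(Add(4206616, Mul(Rational(-1754, 21), Rational(-1, 166))), -1)) = Mul(5726244, Pow(Add(4206616, Rational(877, 1743)), -1)) = Mul(5726244, Pow(Rational(7332132565, 1743), -1)) = Mul(5726244, Rational(1743, 7332132565)) = Rational(9980843292, 7332132565)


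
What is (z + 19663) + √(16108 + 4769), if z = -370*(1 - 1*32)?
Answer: 31133 + √20877 ≈ 31278.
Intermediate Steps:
z = 11470 (z = -370*(1 - 32) = -370*(-31) = 11470)
(z + 19663) + √(16108 + 4769) = (11470 + 19663) + √(16108 + 4769) = 31133 + √20877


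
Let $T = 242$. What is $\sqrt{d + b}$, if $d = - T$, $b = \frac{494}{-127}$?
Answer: $\frac{2 i \sqrt{991489}}{127} \approx 15.681 i$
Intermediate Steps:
$b = - \frac{494}{127}$ ($b = 494 \left(- \frac{1}{127}\right) = - \frac{494}{127} \approx -3.8898$)
$d = -242$ ($d = \left(-1\right) 242 = -242$)
$\sqrt{d + b} = \sqrt{-242 - \frac{494}{127}} = \sqrt{- \frac{31228}{127}} = \frac{2 i \sqrt{991489}}{127}$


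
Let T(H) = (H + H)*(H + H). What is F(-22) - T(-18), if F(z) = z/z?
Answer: -1295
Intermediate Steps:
T(H) = 4*H**2 (T(H) = (2*H)*(2*H) = 4*H**2)
F(z) = 1
F(-22) - T(-18) = 1 - 4*(-18)**2 = 1 - 4*324 = 1 - 1*1296 = 1 - 1296 = -1295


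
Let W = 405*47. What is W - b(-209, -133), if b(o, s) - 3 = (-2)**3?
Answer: 19040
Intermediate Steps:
b(o, s) = -5 (b(o, s) = 3 + (-2)**3 = 3 - 8 = -5)
W = 19035
W - b(-209, -133) = 19035 - 1*(-5) = 19035 + 5 = 19040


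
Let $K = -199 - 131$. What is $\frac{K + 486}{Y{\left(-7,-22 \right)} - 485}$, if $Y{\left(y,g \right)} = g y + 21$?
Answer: $- \frac{78}{155} \approx -0.50323$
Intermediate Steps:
$Y{\left(y,g \right)} = 21 + g y$
$K = -330$ ($K = -199 - 131 = -330$)
$\frac{K + 486}{Y{\left(-7,-22 \right)} - 485} = \frac{-330 + 486}{\left(21 - -154\right) - 485} = \frac{156}{\left(21 + 154\right) - 485} = \frac{156}{175 - 485} = \frac{156}{-310} = 156 \left(- \frac{1}{310}\right) = - \frac{78}{155}$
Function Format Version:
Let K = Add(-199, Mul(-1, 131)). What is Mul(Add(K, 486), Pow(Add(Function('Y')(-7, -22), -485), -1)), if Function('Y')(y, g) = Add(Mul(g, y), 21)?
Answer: Rational(-78, 155) ≈ -0.50323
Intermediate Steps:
Function('Y')(y, g) = Add(21, Mul(g, y))
K = -330 (K = Add(-199, -131) = -330)
Mul(Add(K, 486), Pow(Add(Function('Y')(-7, -22), -485), -1)) = Mul(Add(-330, 486), Pow(Add(Add(21, Mul(-22, -7)), -485), -1)) = Mul(156, Pow(Add(Add(21, 154), -485), -1)) = Mul(156, Pow(Add(175, -485), -1)) = Mul(156, Pow(-310, -1)) = Mul(156, Rational(-1, 310)) = Rational(-78, 155)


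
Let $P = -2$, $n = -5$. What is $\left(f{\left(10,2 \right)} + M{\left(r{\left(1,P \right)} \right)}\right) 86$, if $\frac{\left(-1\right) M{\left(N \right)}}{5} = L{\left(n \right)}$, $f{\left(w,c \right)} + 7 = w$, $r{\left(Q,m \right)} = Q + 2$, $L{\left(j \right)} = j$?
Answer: $2408$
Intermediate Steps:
$r{\left(Q,m \right)} = 2 + Q$
$f{\left(w,c \right)} = -7 + w$
$M{\left(N \right)} = 25$ ($M{\left(N \right)} = \left(-5\right) \left(-5\right) = 25$)
$\left(f{\left(10,2 \right)} + M{\left(r{\left(1,P \right)} \right)}\right) 86 = \left(\left(-7 + 10\right) + 25\right) 86 = \left(3 + 25\right) 86 = 28 \cdot 86 = 2408$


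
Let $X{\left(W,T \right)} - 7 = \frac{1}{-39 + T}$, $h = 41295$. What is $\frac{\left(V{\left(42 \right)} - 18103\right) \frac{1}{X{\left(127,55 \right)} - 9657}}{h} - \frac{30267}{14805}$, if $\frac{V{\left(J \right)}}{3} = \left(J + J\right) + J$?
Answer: $- \frac{612620220769}{299667615135} \approx -2.0443$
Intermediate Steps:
$V{\left(J \right)} = 9 J$ ($V{\left(J \right)} = 3 \left(\left(J + J\right) + J\right) = 3 \left(2 J + J\right) = 3 \cdot 3 J = 9 J$)
$X{\left(W,T \right)} = 7 + \frac{1}{-39 + T}$
$\frac{\left(V{\left(42 \right)} - 18103\right) \frac{1}{X{\left(127,55 \right)} - 9657}}{h} - \frac{30267}{14805} = \frac{\left(9 \cdot 42 - 18103\right) \frac{1}{\frac{-272 + 7 \cdot 55}{-39 + 55} - 9657}}{41295} - \frac{30267}{14805} = \frac{378 - 18103}{\frac{-272 + 385}{16} - 9657} \cdot \frac{1}{41295} - \frac{3363}{1645} = - \frac{17725}{\frac{1}{16} \cdot 113 - 9657} \cdot \frac{1}{41295} - \frac{3363}{1645} = - \frac{17725}{\frac{113}{16} - 9657} \cdot \frac{1}{41295} - \frac{3363}{1645} = - \frac{17725}{- \frac{154399}{16}} \cdot \frac{1}{41295} - \frac{3363}{1645} = \left(-17725\right) \left(- \frac{16}{154399}\right) \frac{1}{41295} - \frac{3363}{1645} = \frac{283600}{154399} \cdot \frac{1}{41295} - \frac{3363}{1645} = \frac{56720}{1275181341} - \frac{3363}{1645} = - \frac{612620220769}{299667615135}$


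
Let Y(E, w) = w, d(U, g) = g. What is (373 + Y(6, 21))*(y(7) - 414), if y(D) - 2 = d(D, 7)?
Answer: -159570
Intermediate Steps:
y(D) = 9 (y(D) = 2 + 7 = 9)
(373 + Y(6, 21))*(y(7) - 414) = (373 + 21)*(9 - 414) = 394*(-405) = -159570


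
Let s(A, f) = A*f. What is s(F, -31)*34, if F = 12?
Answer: -12648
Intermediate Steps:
s(F, -31)*34 = (12*(-31))*34 = -372*34 = -12648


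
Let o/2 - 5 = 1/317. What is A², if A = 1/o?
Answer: 100489/10061584 ≈ 0.0099874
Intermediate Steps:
o = 3172/317 (o = 10 + 2/317 = 3172/317 ≈ 10.006)
A = 317/3172 (A = 1/(3172/317) = 317/3172 ≈ 0.099937)
A² = (317/3172)² = 100489/10061584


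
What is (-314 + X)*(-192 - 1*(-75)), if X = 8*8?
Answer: 29250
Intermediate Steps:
X = 64
(-314 + X)*(-192 - 1*(-75)) = (-314 + 64)*(-192 - 1*(-75)) = -250*(-192 + 75) = -250*(-117) = 29250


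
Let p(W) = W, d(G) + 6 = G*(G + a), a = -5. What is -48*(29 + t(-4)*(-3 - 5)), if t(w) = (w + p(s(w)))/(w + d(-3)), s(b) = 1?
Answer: -10320/7 ≈ -1474.3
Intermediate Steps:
d(G) = -6 + G*(-5 + G) (d(G) = -6 + G*(G - 5) = -6 + G*(-5 + G))
t(w) = (1 + w)/(18 + w) (t(w) = (w + 1)/(w + (-6 + (-3)**2 - 5*(-3))) = (1 + w)/(w + (-6 + 9 + 15)) = (1 + w)/(w + 18) = (1 + w)/(18 + w))
-48*(29 + t(-4)*(-3 - 5)) = -48*(29 + ((1 - 4)/(18 - 4))*(-3 - 5)) = -48*(29 + (-3/14)*(-8)) = -48*(29 + ((1/14)*(-3))*(-8)) = -48*(29 - 3/14*(-8)) = -48*(29 + 12/7) = -48*215/7 = -10320/7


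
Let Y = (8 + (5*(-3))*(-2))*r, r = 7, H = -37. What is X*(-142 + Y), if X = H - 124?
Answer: -19964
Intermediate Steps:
X = -161 (X = -37 - 124 = -161)
Y = 266 (Y = (8 + (5*(-3))*(-2))*7 = (8 - 15*(-2))*7 = (8 + 30)*7 = 38*7 = 266)
X*(-142 + Y) = -161*(-142 + 266) = -161*124 = -19964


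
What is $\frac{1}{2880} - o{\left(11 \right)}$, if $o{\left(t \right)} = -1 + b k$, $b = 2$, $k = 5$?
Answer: $- \frac{25919}{2880} \approx -8.9996$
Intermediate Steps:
$o{\left(t \right)} = 9$ ($o{\left(t \right)} = -1 + 2 \cdot 5 = -1 + 10 = 9$)
$\frac{1}{2880} - o{\left(11 \right)} = \frac{1}{2880} - 9 = - \frac{25919}{2880}$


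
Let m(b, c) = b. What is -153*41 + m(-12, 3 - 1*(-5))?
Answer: -6285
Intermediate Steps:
-153*41 + m(-12, 3 - 1*(-5)) = -153*41 - 12 = -6273 - 12 = -6285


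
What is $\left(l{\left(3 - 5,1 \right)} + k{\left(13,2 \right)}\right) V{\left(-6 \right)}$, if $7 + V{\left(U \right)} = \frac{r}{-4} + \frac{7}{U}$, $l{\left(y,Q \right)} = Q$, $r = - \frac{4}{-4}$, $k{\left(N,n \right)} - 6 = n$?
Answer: $- \frac{303}{4} \approx -75.75$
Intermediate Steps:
$k{\left(N,n \right)} = 6 + n$
$r = 1$ ($r = \left(-4\right) \left(- \frac{1}{4}\right) = 1$)
$V{\left(U \right)} = - \frac{29}{4} + \frac{7}{U}$ ($V{\left(U \right)} = -7 + \left(1 \frac{1}{-4} + \frac{7}{U}\right) = -7 + \left(1 \left(- \frac{1}{4}\right) + \frac{7}{U}\right) = -7 - \left(\frac{1}{4} - \frac{7}{U}\right) = - \frac{29}{4} + \frac{7}{U}$)
$\left(l{\left(3 - 5,1 \right)} + k{\left(13,2 \right)}\right) V{\left(-6 \right)} = \left(1 + \left(6 + 2\right)\right) \left(- \frac{29}{4} + \frac{7}{-6}\right) = \left(1 + 8\right) \left(- \frac{29}{4} + 7 \left(- \frac{1}{6}\right)\right) = 9 \left(- \frac{29}{4} - \frac{7}{6}\right) = 9 \left(- \frac{101}{12}\right) = - \frac{303}{4}$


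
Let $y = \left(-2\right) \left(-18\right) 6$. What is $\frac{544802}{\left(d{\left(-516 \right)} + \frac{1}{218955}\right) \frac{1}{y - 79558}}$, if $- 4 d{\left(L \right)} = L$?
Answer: $- \frac{2366119706645805}{7061299} \approx -3.3508 \cdot 10^{8}$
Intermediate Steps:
$d{\left(L \right)} = - \frac{L}{4}$
$y = 216$ ($y = 36 \cdot 6 = 216$)
$\frac{544802}{\left(d{\left(-516 \right)} + \frac{1}{218955}\right) \frac{1}{y - 79558}} = \frac{544802}{\left(\left(- \frac{1}{4}\right) \left(-516\right) + \frac{1}{218955}\right) \frac{1}{216 - 79558}} = \frac{544802}{\left(129 + \frac{1}{218955}\right) \frac{1}{-79342}} = \frac{544802}{\frac{28245196}{218955} \left(- \frac{1}{79342}\right)} = \frac{544802}{- \frac{14122598}{8686163805}} = 544802 \left(- \frac{8686163805}{14122598}\right) = - \frac{2366119706645805}{7061299}$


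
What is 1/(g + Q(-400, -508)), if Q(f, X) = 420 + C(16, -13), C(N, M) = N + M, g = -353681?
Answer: -1/353258 ≈ -2.8308e-6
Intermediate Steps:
C(N, M) = M + N
Q(f, X) = 423 (Q(f, X) = 420 + (-13 + 16) = 420 + 3 = 423)
1/(g + Q(-400, -508)) = 1/(-353681 + 423) = 1/(-353258) = -1/353258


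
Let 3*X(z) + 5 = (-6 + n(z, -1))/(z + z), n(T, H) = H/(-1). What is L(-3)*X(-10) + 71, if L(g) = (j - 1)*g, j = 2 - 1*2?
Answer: 265/4 ≈ 66.250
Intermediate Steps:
j = 0 (j = 2 - 2 = 0)
n(T, H) = -H (n(T, H) = H*(-1) = -H)
X(z) = -5/3 - 5/(6*z) (X(z) = -5/3 + ((-6 - 1*(-1))/(z + z))/3 = -5/3 + ((-6 + 1)/((2*z)))/3 = -5/3 + (-5/(2*z))/3 = -5/3 - 5/(6*z))
L(g) = -g (L(g) = (0 - 1)*g = -g)
L(-3)*X(-10) + 71 = (-1*(-3))*((⅚)*(-1 - 2*(-10))/(-10)) + 71 = 3*((⅚)*(-⅒)*(-1 + 20)) + 71 = 3*((⅚)*(-⅒)*19) + 71 = 3*(-19/12) + 71 = -19/4 + 71 = 265/4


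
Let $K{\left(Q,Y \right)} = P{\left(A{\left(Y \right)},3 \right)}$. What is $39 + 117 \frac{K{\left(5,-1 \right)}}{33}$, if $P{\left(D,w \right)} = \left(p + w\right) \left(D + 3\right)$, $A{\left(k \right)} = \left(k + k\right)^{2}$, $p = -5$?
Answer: $- \frac{117}{11} \approx -10.636$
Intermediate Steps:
$A{\left(k \right)} = 4 k^{2}$ ($A{\left(k \right)} = \left(2 k\right)^{2} = 4 k^{2}$)
$P{\left(D,w \right)} = \left(-5 + w\right) \left(3 + D\right)$ ($P{\left(D,w \right)} = \left(-5 + w\right) \left(D + 3\right) = \left(-5 + w\right) \left(3 + D\right)$)
$K{\left(Q,Y \right)} = -6 - 8 Y^{2}$ ($K{\left(Q,Y \right)} = -15 - 5 \cdot 4 Y^{2} + 3 \cdot 3 + 4 Y^{2} \cdot 3 = -15 - 20 Y^{2} + 9 + 12 Y^{2} = -6 - 8 Y^{2}$)
$39 + 117 \frac{K{\left(5,-1 \right)}}{33} = 39 + 117 \frac{-6 - 8 \left(-1\right)^{2}}{33} = 39 + 117 \left(-6 - 8\right) \frac{1}{33} = 39 + 117 \left(\left(-14\right) \frac{1}{33}\right) = 39 + 117 \left(- \frac{14}{33}\right) = 39 - \frac{546}{11} = - \frac{117}{11}$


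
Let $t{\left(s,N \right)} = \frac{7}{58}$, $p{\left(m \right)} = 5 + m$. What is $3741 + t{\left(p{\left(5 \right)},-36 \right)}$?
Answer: $\frac{216985}{58} \approx 3741.1$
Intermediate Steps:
$t{\left(s,N \right)} = \frac{7}{58}$ ($t{\left(s,N \right)} = 7 \cdot \frac{1}{58} = \frac{7}{58}$)
$3741 + t{\left(p{\left(5 \right)},-36 \right)} = 3741 + \frac{7}{58} = \frac{216985}{58}$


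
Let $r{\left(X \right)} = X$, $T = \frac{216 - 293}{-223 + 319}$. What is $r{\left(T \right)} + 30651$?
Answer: $\frac{2942419}{96} \approx 30650.0$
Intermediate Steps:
$T = - \frac{77}{96} \approx -0.80208$
$r{\left(T \right)} + 30651 = - \frac{77}{96} + 30651 = \frac{2942419}{96}$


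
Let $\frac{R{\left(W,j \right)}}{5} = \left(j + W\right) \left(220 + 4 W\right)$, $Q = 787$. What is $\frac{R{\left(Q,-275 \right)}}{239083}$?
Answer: $\frac{8622080}{239083} \approx 36.063$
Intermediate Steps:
$R{\left(W,j \right)} = 5 \left(220 + 4 W\right) \left(W + j\right)$ ($R{\left(W,j \right)} = 5 \left(j + W\right) \left(220 + 4 W\right) = 5 \left(W + j\right) \left(220 + 4 W\right) = 5 \left(220 + 4 W\right) \left(W + j\right)$)
$\frac{R{\left(Q,-275 \right)}}{239083} = \frac{20 \cdot 787^{2} + 1100 \cdot 787 + 1100 \left(-275\right) + 20 \cdot 787 \left(-275\right)}{239083} = \left(20 \cdot 619369 + 865700 - 302500 - 4328500\right) \frac{1}{239083} = \left(12387380 + 865700 - 302500 - 4328500\right) \frac{1}{239083} = 8622080 \cdot \frac{1}{239083} = \frac{8622080}{239083}$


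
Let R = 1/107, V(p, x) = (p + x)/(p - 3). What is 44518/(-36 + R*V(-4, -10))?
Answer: -2381713/1925 ≈ -1237.3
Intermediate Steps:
V(p, x) = (p + x)/(-3 + p)
R = 1/107 ≈ 0.0093458
44518/(-36 + R*V(-4, -10)) = 44518/(-36 + ((-4 - 10)/(-3 - 4))/107) = 44518/(-36 + (-14/(-7))/107) = 44518/(-36 + (-⅐*(-14))/107) = 44518/(-36 + (1/107)*2) = 44518/(-36 + 2/107) = 44518/(-3850/107) = 44518*(-107/3850) = -2381713/1925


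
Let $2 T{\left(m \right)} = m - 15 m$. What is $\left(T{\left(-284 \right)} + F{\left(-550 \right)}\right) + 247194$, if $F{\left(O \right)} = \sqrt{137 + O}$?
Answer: $249182 + i \sqrt{413} \approx 2.4918 \cdot 10^{5} + 20.322 i$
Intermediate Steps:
$T{\left(m \right)} = - 7 m$ ($T{\left(m \right)} = \frac{m - 15 m}{2} = \frac{\left(-14\right) m}{2} = - 7 m$)
$\left(T{\left(-284 \right)} + F{\left(-550 \right)}\right) + 247194 = \left(\left(-7\right) \left(-284\right) + \sqrt{137 - 550}\right) + 247194 = \left(1988 + \sqrt{-413}\right) + 247194 = \left(1988 + i \sqrt{413}\right) + 247194 = 249182 + i \sqrt{413}$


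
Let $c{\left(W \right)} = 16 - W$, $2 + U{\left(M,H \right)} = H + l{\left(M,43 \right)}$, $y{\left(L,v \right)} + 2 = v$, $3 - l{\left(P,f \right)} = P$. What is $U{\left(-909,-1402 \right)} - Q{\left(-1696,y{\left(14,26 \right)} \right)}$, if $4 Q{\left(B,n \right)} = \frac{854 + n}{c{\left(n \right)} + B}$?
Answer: $- \frac{1676297}{3408} \approx -491.87$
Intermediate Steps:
$l{\left(P,f \right)} = 3 - P$
$y{\left(L,v \right)} = -2 + v$
$U{\left(M,H \right)} = 1 + H - M$ ($U{\left(M,H \right)} = -2 - \left(-3 + M - H\right) = -2 + \left(3 + H - M\right) = 1 + H - M$)
$Q{\left(B,n \right)} = \frac{854 + n}{4 \left(16 + B - n\right)}$ ($Q{\left(B,n \right)} = \frac{\left(854 + n\right) \frac{1}{\left(16 - n\right) + B}}{4} = \frac{\left(854 + n\right) \frac{1}{16 + B - n}}{4} = \frac{\frac{1}{16 + B - n} \left(854 + n\right)}{4} = \frac{854 + n}{4 \left(16 + B - n\right)}$)
$U{\left(-909,-1402 \right)} - Q{\left(-1696,y{\left(14,26 \right)} \right)} = \left(1 - 1402 - -909\right) - \frac{854 + \left(-2 + 26\right)}{4 \left(16 - 1696 - \left(-2 + 26\right)\right)} = \left(1 - 1402 + 909\right) - \frac{854 + 24}{4 \left(16 - 1696 - 24\right)} = -492 - \frac{1}{4} \frac{1}{16 - 1696 - 24} \cdot 878 = -492 - \frac{1}{4} \frac{1}{-1704} \cdot 878 = -492 - \frac{1}{4} \left(- \frac{1}{1704}\right) 878 = -492 - - \frac{439}{3408} = -492 + \frac{439}{3408} = - \frac{1676297}{3408}$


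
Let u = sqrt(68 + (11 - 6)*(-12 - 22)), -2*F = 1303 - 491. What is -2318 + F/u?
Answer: -2318 + 203*I*sqrt(102)/51 ≈ -2318.0 + 40.2*I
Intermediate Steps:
F = -406 (F = -(1303 - 491)/2 = -1/2*812 = -406)
u = I*sqrt(102) (u = sqrt(68 + 5*(-34)) = sqrt(68 - 170) = sqrt(-102) = I*sqrt(102) ≈ 10.1*I)
-2318 + F/u = -2318 - 406*(-I*sqrt(102)/102) = -2318 - (-203)*I*sqrt(102)/51 = -2318 + 203*I*sqrt(102)/51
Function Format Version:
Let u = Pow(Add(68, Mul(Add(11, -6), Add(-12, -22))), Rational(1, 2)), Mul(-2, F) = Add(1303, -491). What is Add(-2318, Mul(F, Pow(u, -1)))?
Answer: Add(-2318, Mul(Rational(203, 51), I, Pow(102, Rational(1, 2)))) ≈ Add(-2318.0, Mul(40.200, I))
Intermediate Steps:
F = -406 (F = Mul(Rational(-1, 2), Add(1303, -491)) = Mul(Rational(-1, 2), 812) = -406)
u = Mul(I, Pow(102, Rational(1, 2))) (u = Pow(Add(68, Mul(5, -34)), Rational(1, 2)) = Pow(Add(68, -170), Rational(1, 2)) = Pow(-102, Rational(1, 2)) = Mul(I, Pow(102, Rational(1, 2))) ≈ Mul(10.100, I))
Add(-2318, Mul(F, Pow(u, -1))) = Add(-2318, Mul(-406, Pow(Mul(I, Pow(102, Rational(1, 2))), -1))) = Add(-2318, Mul(-406, Mul(Rational(-1, 102), I, Pow(102, Rational(1, 2))))) = Add(-2318, Mul(Rational(203, 51), I, Pow(102, Rational(1, 2))))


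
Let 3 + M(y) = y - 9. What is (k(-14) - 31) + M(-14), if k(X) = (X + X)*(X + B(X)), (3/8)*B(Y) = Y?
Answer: 4141/3 ≈ 1380.3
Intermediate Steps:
M(y) = -12 + y (M(y) = -3 + (y - 9) = -3 + (-9 + y) = -12 + y)
B(Y) = 8*Y/3
k(X) = 22*X**2/3 (k(X) = (X + X)*(X + 8*X/3) = (2*X)*(11*X/3) = 22*X**2/3)
(k(-14) - 31) + M(-14) = ((22/3)*(-14)**2 - 31) + (-12 - 14) = ((22/3)*196 - 31) - 26 = (4312/3 - 31) - 26 = 4219/3 - 26 = 4141/3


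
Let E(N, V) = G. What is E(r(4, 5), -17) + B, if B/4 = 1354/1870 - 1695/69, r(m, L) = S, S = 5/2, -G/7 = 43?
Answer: -8523821/21505 ≈ -396.36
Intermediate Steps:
G = -301 (G = -7*43 = -301)
S = 5/2 (S = 5*(½) = 5/2 ≈ 2.5000)
r(m, L) = 5/2
E(N, V) = -301
B = -2050816/21505 (B = 4*(1354/1870 - 1695/69) = 4*(1354*(1/1870) - 1695*1/69) = 4*(677/935 - 565/23) = 4*(-512704/21505) = -2050816/21505 ≈ -95.365)
E(r(4, 5), -17) + B = -301 - 2050816/21505 = -8523821/21505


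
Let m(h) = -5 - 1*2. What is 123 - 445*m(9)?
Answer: 3238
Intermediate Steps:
m(h) = -7 (m(h) = -5 - 2 = -7)
123 - 445*m(9) = 123 - 445*(-7) = 123 + 3115 = 3238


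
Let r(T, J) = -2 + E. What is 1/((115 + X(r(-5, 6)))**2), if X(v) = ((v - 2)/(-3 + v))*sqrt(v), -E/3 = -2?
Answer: 1/14161 ≈ 7.0616e-5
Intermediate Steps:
E = 6 (E = -3*(-2) = 6)
r(T, J) = 4 (r(T, J) = -2 + 6 = 4)
X(v) = sqrt(v)*(-2 + v)/(-3 + v) (X(v) = ((-2 + v)/(-3 + v))*sqrt(v) = sqrt(v)*(-2 + v)/(-3 + v))
1/((115 + X(r(-5, 6)))**2) = 1/((115 + sqrt(4)*(-2 + 4)/(-3 + 4))**2) = 1/((115 + 2*2/1)**2) = 1/((115 + 2*1*2)**2) = 1/((115 + 4)**2) = 1/(119**2) = 1/14161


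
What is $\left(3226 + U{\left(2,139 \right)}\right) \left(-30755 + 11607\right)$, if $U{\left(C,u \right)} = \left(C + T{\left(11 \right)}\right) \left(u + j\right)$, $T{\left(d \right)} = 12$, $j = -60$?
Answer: $-82949136$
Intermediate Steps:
$U{\left(C,u \right)} = \left(-60 + u\right) \left(12 + C\right)$ ($U{\left(C,u \right)} = \left(C + 12\right) \left(u - 60\right) = \left(12 + C\right) \left(-60 + u\right) = \left(-60 + u\right) \left(12 + C\right)$)
$\left(3226 + U{\left(2,139 \right)}\right) \left(-30755 + 11607\right) = \left(3226 + \left(-720 - 120 + 12 \cdot 139 + 2 \cdot 139\right)\right) \left(-30755 + 11607\right) = \left(3226 + \left(-720 - 120 + 1668 + 278\right)\right) \left(-19148\right) = \left(3226 + 1106\right) \left(-19148\right) = 4332 \left(-19148\right) = -82949136$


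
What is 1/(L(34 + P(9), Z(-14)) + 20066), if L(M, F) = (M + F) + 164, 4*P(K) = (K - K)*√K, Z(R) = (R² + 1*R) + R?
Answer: 1/20432 ≈ 4.8943e-5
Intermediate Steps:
Z(R) = R² + 2*R (Z(R) = (R² + R) + R = (R + R²) + R = R² + 2*R)
P(K) = 0 (P(K) = ((K - K)*√K)/4 = (0*√K)/4 = (¼)*0 = 0)
L(M, F) = 164 + F + M (L(M, F) = (F + M) + 164 = 164 + F + M)
1/(L(34 + P(9), Z(-14)) + 20066) = 1/((164 - 14*(2 - 14) + (34 + 0)) + 20066) = 1/((164 - 14*(-12) + 34) + 20066) = 1/((164 + 168 + 34) + 20066) = 1/(366 + 20066) = 1/20432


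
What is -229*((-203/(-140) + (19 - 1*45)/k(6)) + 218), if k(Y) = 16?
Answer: -1995277/40 ≈ -49882.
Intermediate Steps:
-229*((-203/(-140) + (19 - 1*45)/k(6)) + 218) = -229*((-203/(-140) + (19 - 1*45)/16) + 218) = -229*((-203*(-1/140) + (19 - 45)*(1/16)) + 218) = -229*((29/20 - 26*1/16) + 218) = -229*((29/20 - 13/8) + 218) = -229*(-7/40 + 218) = -229*8713/40 = -1995277/40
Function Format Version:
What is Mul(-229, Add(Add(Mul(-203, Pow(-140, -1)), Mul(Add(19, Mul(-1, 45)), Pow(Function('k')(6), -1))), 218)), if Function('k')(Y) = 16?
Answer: Rational(-1995277, 40) ≈ -49882.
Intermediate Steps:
Mul(-229, Add(Add(Mul(-203, Pow(-140, -1)), Mul(Add(19, Mul(-1, 45)), Pow(Function('k')(6), -1))), 218)) = Mul(-229, Add(Add(Mul(-203, Pow(-140, -1)), Mul(Add(19, Mul(-1, 45)), Pow(16, -1))), 218)) = Mul(-229, Add(Add(Mul(-203, Rational(-1, 140)), Mul(Add(19, -45), Rational(1, 16))), 218)) = Mul(-229, Add(Add(Rational(29, 20), Mul(-26, Rational(1, 16))), 218)) = Mul(-229, Add(Add(Rational(29, 20), Rational(-13, 8)), 218)) = Mul(-229, Add(Rational(-7, 40), 218)) = Mul(-229, Rational(8713, 40)) = Rational(-1995277, 40)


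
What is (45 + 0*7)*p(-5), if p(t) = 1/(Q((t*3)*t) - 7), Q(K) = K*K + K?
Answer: 45/5693 ≈ 0.0079044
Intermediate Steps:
Q(K) = K + K**2 (Q(K) = K**2 + K = K + K**2)
p(t) = 1/(-7 + 3*t**2*(1 + 3*t**2)) (p(t) = 1/(((t*3)*t)*(1 + (t*3)*t) - 7) = 1/(((3*t)*t)*(1 + (3*t)*t) - 7) = 1/((3*t**2)*(1 + 3*t**2) - 7) = 1/(3*t**2*(1 + 3*t**2) - 7) = 1/(-7 + 3*t**2*(1 + 3*t**2)))
(45 + 0*7)*p(-5) = (45 + 0*7)/(-7 + 3*(-5)**2 + 9*(-5)**4) = (45 + 0)/(-7 + 3*25 + 9*625) = 45/(-7 + 75 + 5625) = 45/5693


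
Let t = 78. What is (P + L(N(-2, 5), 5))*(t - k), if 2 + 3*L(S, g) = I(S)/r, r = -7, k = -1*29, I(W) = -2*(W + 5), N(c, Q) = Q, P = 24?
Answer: 18190/7 ≈ 2598.6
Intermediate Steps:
I(W) = -10 - 2*W (I(W) = -2*(5 + W) = -10 - 2*W)
k = -29
L(S, g) = -4/21 + 2*S/21 (L(S, g) = -⅔ + ((-10 - 2*S)/(-7))/3 = -⅔ + ((-10 - 2*S)*(-⅐))/3 = -⅔ + (10/7 + 2*S/7)/3 = -⅔ + (10/21 + 2*S/21) = -4/21 + 2*S/21)
(P + L(N(-2, 5), 5))*(t - k) = (24 + (-4/21 + (2/21)*5))*(78 - 1*(-29)) = (24 + (-4/21 + 10/21))*(78 + 29) = (24 + 2/7)*107 = (170/7)*107 = 18190/7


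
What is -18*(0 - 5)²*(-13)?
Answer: 5850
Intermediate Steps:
-18*(0 - 5)²*(-13) = -18*(-5)²*(-13) = -18*25*(-13) = -450*(-13) = 5850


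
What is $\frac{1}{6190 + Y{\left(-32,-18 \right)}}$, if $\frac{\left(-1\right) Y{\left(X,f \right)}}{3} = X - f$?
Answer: $\frac{1}{6232} \approx 0.00016046$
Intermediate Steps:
$Y{\left(X,f \right)} = - 3 X + 3 f$ ($Y{\left(X,f \right)} = - 3 \left(X - f\right) = - 3 X + 3 f$)
$\frac{1}{6190 + Y{\left(-32,-18 \right)}} = \frac{1}{6190 + \left(\left(-3\right) \left(-32\right) + 3 \left(-18\right)\right)} = \frac{1}{6190 + \left(96 - 54\right)} = \frac{1}{6190 + 42} = \frac{1}{6232}$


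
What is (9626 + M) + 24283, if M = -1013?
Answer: 32896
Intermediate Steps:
(9626 + M) + 24283 = (9626 - 1013) + 24283 = 8613 + 24283 = 32896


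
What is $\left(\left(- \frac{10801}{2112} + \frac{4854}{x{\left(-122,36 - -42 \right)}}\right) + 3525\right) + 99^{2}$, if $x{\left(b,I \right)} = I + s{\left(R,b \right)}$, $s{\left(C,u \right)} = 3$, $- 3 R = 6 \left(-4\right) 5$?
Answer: $\frac{254342471}{19008} \approx 13381.0$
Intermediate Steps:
$R = 40$ ($R = - \frac{6 \left(-4\right) 5}{3} = - \frac{\left(-24\right) 5}{3} = \left(- \frac{1}{3}\right) \left(-120\right) = 40$)
$x{\left(b,I \right)} = 3 + I$ ($x{\left(b,I \right)} = I + 3 = 3 + I$)
$\left(\left(- \frac{10801}{2112} + \frac{4854}{x{\left(-122,36 - -42 \right)}}\right) + 3525\right) + 99^{2} = \left(\left(- \frac{10801}{2112} + \frac{4854}{3 + \left(36 - -42\right)}\right) + 3525\right) + 99^{2} = \left(\left(\left(-10801\right) \frac{1}{2112} + \frac{4854}{3 + \left(36 + 42\right)}\right) + 3525\right) + 9801 = \left(\left(- \frac{10801}{2112} + \frac{4854}{3 + 78}\right) + 3525\right) + 9801 = \left(\left(- \frac{10801}{2112} + \frac{4854}{81}\right) + 3525\right) + 9801 = \left(\left(- \frac{10801}{2112} + 4854 \cdot \frac{1}{81}\right) + 3525\right) + 9801 = \left(\left(- \frac{10801}{2112} + \frac{1618}{27}\right) + 3525\right) + 9801 = \left(\frac{1041863}{19008} + 3525\right) + 9801 = \frac{68045063}{19008} + 9801 = \frac{254342471}{19008}$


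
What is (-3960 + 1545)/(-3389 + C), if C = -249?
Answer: 2415/3638 ≈ 0.66383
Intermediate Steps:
(-3960 + 1545)/(-3389 + C) = (-3960 + 1545)/(-3389 - 249) = -2415/(-3638) = -2415*(-1/3638) = 2415/3638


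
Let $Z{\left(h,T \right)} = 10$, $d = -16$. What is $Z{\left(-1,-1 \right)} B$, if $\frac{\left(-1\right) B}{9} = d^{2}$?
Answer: $-23040$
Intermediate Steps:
$B = -2304$ ($B = - 9 \left(-16\right)^{2} = \left(-9\right) 256 = -2304$)
$Z{\left(-1,-1 \right)} B = 10 \left(-2304\right) = -23040$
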